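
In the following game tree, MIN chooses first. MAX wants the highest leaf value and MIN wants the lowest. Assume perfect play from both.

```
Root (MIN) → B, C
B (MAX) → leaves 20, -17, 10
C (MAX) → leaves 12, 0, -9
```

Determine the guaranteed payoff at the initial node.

12

B (MAX): max(20, -17, 10) = 20
C (MAX): max(12, 0, -9) = 12
Root (MIN): min(20, 12) = 12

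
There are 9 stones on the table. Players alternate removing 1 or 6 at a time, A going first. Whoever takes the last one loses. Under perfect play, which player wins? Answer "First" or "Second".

First

Compute winning (W) and losing (L) positions by backward induction:
i:   0  1  2  3  4  5  6  7  8  9
     W  L  W  L  W  L  W  W  L  W
Position 9 is W, so the first player wins.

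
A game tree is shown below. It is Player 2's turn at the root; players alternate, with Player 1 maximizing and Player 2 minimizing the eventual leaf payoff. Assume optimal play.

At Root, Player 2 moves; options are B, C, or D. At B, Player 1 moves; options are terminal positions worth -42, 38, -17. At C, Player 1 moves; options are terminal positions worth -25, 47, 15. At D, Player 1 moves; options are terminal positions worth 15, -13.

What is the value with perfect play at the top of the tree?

15

B (Player 1): max(-42, 38, -17) = 38
C (Player 1): max(-25, 47, 15) = 47
D (Player 1): max(15, -13) = 15
Root (Player 2): min(38, 47, 15) = 15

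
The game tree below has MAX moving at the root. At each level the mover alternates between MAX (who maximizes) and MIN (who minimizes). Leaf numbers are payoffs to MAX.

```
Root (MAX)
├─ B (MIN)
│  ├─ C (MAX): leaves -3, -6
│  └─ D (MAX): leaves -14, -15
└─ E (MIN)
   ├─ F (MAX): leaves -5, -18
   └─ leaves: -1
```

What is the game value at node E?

F: max(-5, -18) = -5
E: min(-5, -1) = -5

-5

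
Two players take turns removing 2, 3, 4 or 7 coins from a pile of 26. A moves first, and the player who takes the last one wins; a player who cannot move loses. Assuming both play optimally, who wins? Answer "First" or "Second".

Positions where the player to move wins (W) vs loses (L):
i:   0  1  2  3  4  5  6  7  8  9 10 11 12 13 14 15 16 17 18 19 20 21 22 23 24 25 26
     L  L  W  W  W  W  L  W  W  W  W  L  L  W  W  W  W  L  W  W  W  W  L  L  W  W  W
Position 26 is W, so the first player wins.

First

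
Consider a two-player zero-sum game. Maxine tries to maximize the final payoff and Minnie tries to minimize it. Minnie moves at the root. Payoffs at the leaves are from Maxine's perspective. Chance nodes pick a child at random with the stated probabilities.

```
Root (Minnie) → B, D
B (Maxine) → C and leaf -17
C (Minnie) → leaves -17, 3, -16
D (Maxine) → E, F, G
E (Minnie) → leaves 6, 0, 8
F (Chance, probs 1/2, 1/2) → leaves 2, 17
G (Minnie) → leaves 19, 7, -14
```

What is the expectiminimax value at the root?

-17

C (Minnie): min(-17, 3, -16) = -17
B (Maxine): max(-17, -17) = -17
E (Minnie): min(6, 0, 8) = 0
F (Chance): 1/2·2 + 1/2·17 = 9.5
G (Minnie): min(19, 7, -14) = -14
D (Maxine): max(0, 9.5, -14) = 9.5
Root (Minnie): min(-17, 9.5) = -17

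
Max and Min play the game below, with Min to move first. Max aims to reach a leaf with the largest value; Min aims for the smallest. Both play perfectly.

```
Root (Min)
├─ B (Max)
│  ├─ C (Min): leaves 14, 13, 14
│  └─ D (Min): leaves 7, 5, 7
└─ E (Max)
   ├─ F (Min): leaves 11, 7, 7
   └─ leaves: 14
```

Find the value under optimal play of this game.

C (Min): min(14, 13, 14) = 13
D (Min): min(7, 5, 7) = 5
B (Max): max(13, 5) = 13
F (Min): min(11, 7, 7) = 7
E (Max): max(7, 14) = 14
Root (Min): min(13, 14) = 13

13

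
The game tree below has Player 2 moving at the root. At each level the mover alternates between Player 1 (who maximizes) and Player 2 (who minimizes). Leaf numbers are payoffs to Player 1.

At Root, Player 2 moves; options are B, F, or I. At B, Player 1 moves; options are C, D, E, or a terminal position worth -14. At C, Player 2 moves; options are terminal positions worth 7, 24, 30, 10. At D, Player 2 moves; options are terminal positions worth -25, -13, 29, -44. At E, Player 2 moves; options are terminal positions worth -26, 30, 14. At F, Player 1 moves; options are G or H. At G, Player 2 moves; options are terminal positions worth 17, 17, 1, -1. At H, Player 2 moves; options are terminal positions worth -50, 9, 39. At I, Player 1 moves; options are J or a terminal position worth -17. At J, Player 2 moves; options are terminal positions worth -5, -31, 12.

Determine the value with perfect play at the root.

C (Player 2): min(7, 24, 30, 10) = 7
D (Player 2): min(-25, -13, 29, -44) = -44
E (Player 2): min(-26, 30, 14) = -26
B (Player 1): max(7, -44, -26, -14) = 7
G (Player 2): min(17, 17, 1, -1) = -1
H (Player 2): min(-50, 9, 39) = -50
F (Player 1): max(-1, -50) = -1
J (Player 2): min(-5, -31, 12) = -31
I (Player 1): max(-31, -17) = -17
Root (Player 2): min(7, -1, -17) = -17

-17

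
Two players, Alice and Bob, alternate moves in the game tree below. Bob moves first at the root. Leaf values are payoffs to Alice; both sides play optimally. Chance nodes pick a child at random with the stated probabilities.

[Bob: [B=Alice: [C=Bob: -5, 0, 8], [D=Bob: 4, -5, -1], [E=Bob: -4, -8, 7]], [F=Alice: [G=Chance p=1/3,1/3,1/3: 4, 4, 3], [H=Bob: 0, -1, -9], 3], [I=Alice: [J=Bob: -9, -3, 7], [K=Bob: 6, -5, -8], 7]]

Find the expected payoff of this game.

C (Bob): min(-5, 0, 8) = -5
D (Bob): min(4, -5, -1) = -5
E (Bob): min(-4, -8, 7) = -8
B (Alice): max(-5, -5, -8) = -5
G (Chance): 1/3·4 + 1/3·4 + 1/3·3 = 3.67
H (Bob): min(0, -1, -9) = -9
F (Alice): max(3.67, -9, 3) = 3.67
J (Bob): min(-9, -3, 7) = -9
K (Bob): min(6, -5, -8) = -8
I (Alice): max(-9, -8, 7) = 7
Root (Bob): min(-5, 3.67, 7) = -5

-5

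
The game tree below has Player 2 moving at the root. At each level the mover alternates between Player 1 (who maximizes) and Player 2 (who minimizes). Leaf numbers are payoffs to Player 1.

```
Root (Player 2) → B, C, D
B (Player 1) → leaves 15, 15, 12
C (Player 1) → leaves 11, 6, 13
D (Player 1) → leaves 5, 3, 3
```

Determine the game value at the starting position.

5

B (Player 1): max(15, 15, 12) = 15
C (Player 1): max(11, 6, 13) = 13
D (Player 1): max(5, 3, 3) = 5
Root (Player 2): min(15, 13, 5) = 5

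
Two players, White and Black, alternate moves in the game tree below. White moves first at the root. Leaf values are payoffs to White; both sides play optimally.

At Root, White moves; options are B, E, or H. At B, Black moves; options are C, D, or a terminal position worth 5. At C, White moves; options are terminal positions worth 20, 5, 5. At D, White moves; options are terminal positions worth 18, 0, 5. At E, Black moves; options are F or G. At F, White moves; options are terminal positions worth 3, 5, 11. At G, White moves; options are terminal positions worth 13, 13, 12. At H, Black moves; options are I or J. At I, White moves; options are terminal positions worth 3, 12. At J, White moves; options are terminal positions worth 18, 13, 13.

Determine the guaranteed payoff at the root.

12

C (White): max(20, 5, 5) = 20
D (White): max(18, 0, 5) = 18
B (Black): min(20, 18, 5) = 5
F (White): max(3, 5, 11) = 11
G (White): max(13, 13, 12) = 13
E (Black): min(11, 13) = 11
I (White): max(3, 12) = 12
J (White): max(18, 13, 13) = 18
H (Black): min(12, 18) = 12
Root (White): max(5, 11, 12) = 12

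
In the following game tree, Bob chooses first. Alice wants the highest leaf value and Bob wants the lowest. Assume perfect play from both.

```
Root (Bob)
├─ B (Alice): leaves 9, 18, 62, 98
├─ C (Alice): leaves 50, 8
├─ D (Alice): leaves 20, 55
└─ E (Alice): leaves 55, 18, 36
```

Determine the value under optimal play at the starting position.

B (Alice): max(9, 18, 62, 98) = 98
C (Alice): max(50, 8) = 50
D (Alice): max(20, 55) = 55
E (Alice): max(55, 18, 36) = 55
Root (Bob): min(98, 50, 55, 55) = 50

50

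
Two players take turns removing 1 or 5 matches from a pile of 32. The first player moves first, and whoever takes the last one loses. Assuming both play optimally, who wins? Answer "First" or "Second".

First

Positions where the player to move wins (W) vs loses (L):
i:   0  1  2  3  4  5  6  7  8  9 10 11 12 13 14 15 16 17 18 19 20 21 22 23 24 25 26 27 28 29 30 31 32
     W  L  W  L  W  L  W  L  W  L  W  L  W  L  W  L  W  L  W  L  W  L  W  L  W  L  W  L  W  L  W  L  W
Position 32 is W, so the first player wins.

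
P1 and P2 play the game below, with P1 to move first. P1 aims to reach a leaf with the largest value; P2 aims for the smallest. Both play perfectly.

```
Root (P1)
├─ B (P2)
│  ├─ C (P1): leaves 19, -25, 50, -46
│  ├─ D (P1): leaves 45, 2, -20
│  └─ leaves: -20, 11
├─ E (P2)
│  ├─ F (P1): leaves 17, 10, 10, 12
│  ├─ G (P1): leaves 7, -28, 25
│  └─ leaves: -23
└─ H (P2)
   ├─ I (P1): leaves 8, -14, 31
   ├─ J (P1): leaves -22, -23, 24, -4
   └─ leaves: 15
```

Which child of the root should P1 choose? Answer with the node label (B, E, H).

C (P1): max(19, -25, 50, -46) = 50
D (P1): max(45, 2, -20) = 45
B (P2): min(50, 45, -20, 11) = -20
F (P1): max(17, 10, 10, 12) = 17
G (P1): max(7, -28, 25) = 25
E (P2): min(17, 25, -23) = -23
I (P1): max(8, -14, 31) = 31
J (P1): max(-22, -23, 24, -4) = 24
H (P2): min(31, 24, 15) = 15
Root (P1): max(-20, -23, 15) = 15
P1 picks the child with the highest value: H (value 15).

H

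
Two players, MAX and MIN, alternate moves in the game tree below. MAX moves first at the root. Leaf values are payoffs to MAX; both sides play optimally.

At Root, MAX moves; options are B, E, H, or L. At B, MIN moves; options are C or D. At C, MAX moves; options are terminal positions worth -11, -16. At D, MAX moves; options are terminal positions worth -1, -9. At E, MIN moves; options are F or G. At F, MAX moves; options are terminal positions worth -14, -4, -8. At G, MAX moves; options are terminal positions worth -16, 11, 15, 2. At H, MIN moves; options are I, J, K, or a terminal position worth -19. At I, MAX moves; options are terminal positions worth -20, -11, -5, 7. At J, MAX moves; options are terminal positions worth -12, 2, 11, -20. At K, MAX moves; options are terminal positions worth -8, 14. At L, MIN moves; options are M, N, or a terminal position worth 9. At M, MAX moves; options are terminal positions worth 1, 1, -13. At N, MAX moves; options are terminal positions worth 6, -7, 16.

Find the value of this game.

C (MAX): max(-11, -16) = -11
D (MAX): max(-1, -9) = -1
B (MIN): min(-11, -1) = -11
F (MAX): max(-14, -4, -8) = -4
G (MAX): max(-16, 11, 15, 2) = 15
E (MIN): min(-4, 15) = -4
I (MAX): max(-20, -11, -5, 7) = 7
J (MAX): max(-12, 2, 11, -20) = 11
K (MAX): max(-8, 14) = 14
H (MIN): min(7, 11, 14, -19) = -19
M (MAX): max(1, 1, -13) = 1
N (MAX): max(6, -7, 16) = 16
L (MIN): min(1, 16, 9) = 1
Root (MAX): max(-11, -4, -19, 1) = 1

1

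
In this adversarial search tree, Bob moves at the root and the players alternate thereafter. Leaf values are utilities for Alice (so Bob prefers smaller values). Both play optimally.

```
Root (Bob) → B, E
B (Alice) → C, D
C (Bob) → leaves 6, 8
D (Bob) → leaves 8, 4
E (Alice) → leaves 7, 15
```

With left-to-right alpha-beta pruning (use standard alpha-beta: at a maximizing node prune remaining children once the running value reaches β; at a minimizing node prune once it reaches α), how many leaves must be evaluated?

5

C [α=-∞,β=+∞]: v=6
D [α=6,β=+∞]: v=4
B [α=-∞,β=+∞]: v=6
E [α=-∞,β=6]: v=7 after child 1 ≥ β → β-cutoff, skip 1
Root [α=-∞,β=+∞]: v=6
Leaves evaluated: 5 of 6.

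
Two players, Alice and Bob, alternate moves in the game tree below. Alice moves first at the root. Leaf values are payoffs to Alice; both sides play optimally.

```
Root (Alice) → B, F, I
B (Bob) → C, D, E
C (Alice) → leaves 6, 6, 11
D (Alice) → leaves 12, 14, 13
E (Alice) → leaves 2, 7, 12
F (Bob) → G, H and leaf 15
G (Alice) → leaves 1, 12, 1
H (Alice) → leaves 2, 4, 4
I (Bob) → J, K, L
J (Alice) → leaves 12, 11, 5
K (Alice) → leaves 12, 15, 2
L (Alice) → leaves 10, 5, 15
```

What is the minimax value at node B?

11

C: max(6, 6, 11) = 11
D: max(12, 14, 13) = 14
E: max(2, 7, 12) = 12
B: min(11, 14, 12) = 11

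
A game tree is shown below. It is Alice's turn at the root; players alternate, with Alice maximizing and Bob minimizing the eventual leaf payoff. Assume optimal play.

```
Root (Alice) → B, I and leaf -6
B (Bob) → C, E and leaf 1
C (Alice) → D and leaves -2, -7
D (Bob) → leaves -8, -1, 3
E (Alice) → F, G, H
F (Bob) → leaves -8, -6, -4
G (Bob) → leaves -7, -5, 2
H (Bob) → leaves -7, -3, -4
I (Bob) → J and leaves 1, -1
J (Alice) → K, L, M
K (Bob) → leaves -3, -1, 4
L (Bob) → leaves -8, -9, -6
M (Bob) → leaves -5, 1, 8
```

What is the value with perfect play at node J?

-3

K: min(-3, -1, 4) = -3
L: min(-8, -9, -6) = -9
M: min(-5, 1, 8) = -5
J: max(-3, -9, -5) = -3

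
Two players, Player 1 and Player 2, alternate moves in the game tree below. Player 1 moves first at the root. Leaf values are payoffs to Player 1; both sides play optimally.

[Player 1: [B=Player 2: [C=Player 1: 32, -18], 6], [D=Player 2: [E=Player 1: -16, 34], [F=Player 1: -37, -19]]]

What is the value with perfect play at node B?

C: max(32, -18) = 32
B: min(32, 6) = 6

6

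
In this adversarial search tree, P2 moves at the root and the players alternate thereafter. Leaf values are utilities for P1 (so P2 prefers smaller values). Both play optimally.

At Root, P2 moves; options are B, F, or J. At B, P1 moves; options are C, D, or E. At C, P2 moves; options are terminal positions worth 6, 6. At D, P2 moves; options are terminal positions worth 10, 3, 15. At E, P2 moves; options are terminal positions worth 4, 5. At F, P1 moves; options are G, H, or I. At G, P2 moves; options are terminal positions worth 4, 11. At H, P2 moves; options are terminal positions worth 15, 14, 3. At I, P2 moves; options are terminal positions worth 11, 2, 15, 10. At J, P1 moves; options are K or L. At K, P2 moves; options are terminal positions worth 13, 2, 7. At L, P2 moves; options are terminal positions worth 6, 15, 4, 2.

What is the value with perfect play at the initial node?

C (P2): min(6, 6) = 6
D (P2): min(10, 3, 15) = 3
E (P2): min(4, 5) = 4
B (P1): max(6, 3, 4) = 6
G (P2): min(4, 11) = 4
H (P2): min(15, 14, 3) = 3
I (P2): min(11, 2, 15, 10) = 2
F (P1): max(4, 3, 2) = 4
K (P2): min(13, 2, 7) = 2
L (P2): min(6, 15, 4, 2) = 2
J (P1): max(2, 2) = 2
Root (P2): min(6, 4, 2) = 2

2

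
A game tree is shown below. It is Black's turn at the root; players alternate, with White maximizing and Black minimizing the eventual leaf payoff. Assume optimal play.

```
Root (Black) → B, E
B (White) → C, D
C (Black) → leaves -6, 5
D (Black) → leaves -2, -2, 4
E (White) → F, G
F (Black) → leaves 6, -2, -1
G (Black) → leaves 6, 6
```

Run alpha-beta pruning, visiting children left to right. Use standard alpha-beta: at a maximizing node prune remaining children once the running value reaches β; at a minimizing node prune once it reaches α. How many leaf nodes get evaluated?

C [α=-∞,β=+∞]: v=-6
D [α=-6,β=+∞]: v=-2
B [α=-∞,β=+∞]: v=-2
F [α=-∞,β=-2]: v=-2
E [α=-∞,β=-2]: v=-2 after child 1 ≥ β → β-cutoff, skip 1
Root [α=-∞,β=+∞]: v=-2
Leaves evaluated: 8 of 10.

8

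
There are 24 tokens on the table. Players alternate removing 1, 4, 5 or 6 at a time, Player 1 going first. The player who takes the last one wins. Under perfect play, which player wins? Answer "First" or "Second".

i:   0  1  2  3  4  5  6  7  8  9 10 11 12 13 14 15 16 17 18 19 20 21 22 23 24
     L  W  L  W  W  W  W  W  W  L  W  L  W  W  W  W  W  W  L  W  L  W  W  W  W
Position 24 is W, so the first player wins.

First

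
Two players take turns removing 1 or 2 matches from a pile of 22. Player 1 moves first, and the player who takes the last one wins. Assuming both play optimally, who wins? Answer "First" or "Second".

Compute winning (W) and losing (L) positions by backward induction:
i:   0  1  2  3  4  5  6  7  8  9 10 11 12 13 14 15 16 17 18 19 20 21 22
     L  W  W  L  W  W  L  W  W  L  W  W  L  W  W  L  W  W  L  W  W  L  W
Position 22 is W, so the first player wins.

First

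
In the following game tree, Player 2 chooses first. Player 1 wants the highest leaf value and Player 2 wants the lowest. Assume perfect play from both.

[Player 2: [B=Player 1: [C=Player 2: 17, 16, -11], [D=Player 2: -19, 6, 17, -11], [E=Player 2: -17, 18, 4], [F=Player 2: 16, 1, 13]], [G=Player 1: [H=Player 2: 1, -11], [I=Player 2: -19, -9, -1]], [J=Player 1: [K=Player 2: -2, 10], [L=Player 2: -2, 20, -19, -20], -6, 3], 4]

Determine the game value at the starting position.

-11

C (Player 2): min(17, 16, -11) = -11
D (Player 2): min(-19, 6, 17, -11) = -19
E (Player 2): min(-17, 18, 4) = -17
F (Player 2): min(16, 1, 13) = 1
B (Player 1): max(-11, -19, -17, 1) = 1
H (Player 2): min(1, -11) = -11
I (Player 2): min(-19, -9, -1) = -19
G (Player 1): max(-11, -19) = -11
K (Player 2): min(-2, 10) = -2
L (Player 2): min(-2, 20, -19, -20) = -20
J (Player 1): max(-2, -20, -6, 3) = 3
Root (Player 2): min(1, -11, 3, 4) = -11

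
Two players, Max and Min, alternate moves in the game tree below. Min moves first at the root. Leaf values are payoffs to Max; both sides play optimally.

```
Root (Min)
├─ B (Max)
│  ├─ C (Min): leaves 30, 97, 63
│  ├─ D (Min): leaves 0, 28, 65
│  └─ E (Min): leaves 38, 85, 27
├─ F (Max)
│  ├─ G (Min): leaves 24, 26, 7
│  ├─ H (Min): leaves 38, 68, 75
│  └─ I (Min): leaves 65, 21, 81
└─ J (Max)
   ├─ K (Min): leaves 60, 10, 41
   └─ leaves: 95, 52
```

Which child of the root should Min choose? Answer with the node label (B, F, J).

C (Min): min(30, 97, 63) = 30
D (Min): min(0, 28, 65) = 0
E (Min): min(38, 85, 27) = 27
B (Max): max(30, 0, 27) = 30
G (Min): min(24, 26, 7) = 7
H (Min): min(38, 68, 75) = 38
I (Min): min(65, 21, 81) = 21
F (Max): max(7, 38, 21) = 38
K (Min): min(60, 10, 41) = 10
J (Max): max(10, 95, 52) = 95
Root (Min): min(30, 38, 95) = 30
Min picks the child with the lowest value: B (value 30).

B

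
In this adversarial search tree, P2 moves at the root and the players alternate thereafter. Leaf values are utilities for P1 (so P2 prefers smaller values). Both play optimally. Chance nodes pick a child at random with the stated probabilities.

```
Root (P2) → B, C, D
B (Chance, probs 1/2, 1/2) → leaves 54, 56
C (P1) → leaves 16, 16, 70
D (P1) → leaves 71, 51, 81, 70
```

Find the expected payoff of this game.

55

B (Chance): 1/2·54 + 1/2·56 = 55
C (P1): max(16, 16, 70) = 70
D (P1): max(71, 51, 81, 70) = 81
Root (P2): min(55, 70, 81) = 55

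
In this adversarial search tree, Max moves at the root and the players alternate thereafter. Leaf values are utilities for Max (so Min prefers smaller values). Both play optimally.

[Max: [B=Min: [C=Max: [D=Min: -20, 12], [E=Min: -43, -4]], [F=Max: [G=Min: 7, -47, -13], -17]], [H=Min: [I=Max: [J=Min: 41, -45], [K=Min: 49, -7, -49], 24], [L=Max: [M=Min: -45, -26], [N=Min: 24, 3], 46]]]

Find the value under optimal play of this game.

24

D (Min): min(-20, 12) = -20
E (Min): min(-43, -4) = -43
C (Max): max(-20, -43) = -20
G (Min): min(7, -47, -13) = -47
F (Max): max(-47, -17) = -17
B (Min): min(-20, -17) = -20
J (Min): min(41, -45) = -45
K (Min): min(49, -7, -49) = -49
I (Max): max(-45, -49, 24) = 24
M (Min): min(-45, -26) = -45
N (Min): min(24, 3) = 3
L (Max): max(-45, 3, 46) = 46
H (Min): min(24, 46) = 24
Root (Max): max(-20, 24) = 24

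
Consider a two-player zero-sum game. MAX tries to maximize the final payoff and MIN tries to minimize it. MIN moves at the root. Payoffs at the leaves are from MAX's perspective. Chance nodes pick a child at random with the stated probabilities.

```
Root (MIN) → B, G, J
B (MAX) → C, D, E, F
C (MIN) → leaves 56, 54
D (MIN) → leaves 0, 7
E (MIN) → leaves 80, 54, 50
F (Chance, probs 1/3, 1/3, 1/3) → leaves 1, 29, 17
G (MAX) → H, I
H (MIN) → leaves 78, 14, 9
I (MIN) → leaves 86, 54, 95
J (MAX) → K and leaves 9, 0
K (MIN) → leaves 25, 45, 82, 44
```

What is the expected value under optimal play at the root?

25

C (MIN): min(56, 54) = 54
D (MIN): min(0, 7) = 0
E (MIN): min(80, 54, 50) = 50
F (Chance): 1/3·1 + 1/3·29 + 1/3·17 = 15.67
B (MAX): max(54, 0, 50, 15.67) = 54
H (MIN): min(78, 14, 9) = 9
I (MIN): min(86, 54, 95) = 54
G (MAX): max(9, 54) = 54
K (MIN): min(25, 45, 82, 44) = 25
J (MAX): max(25, 9, 0) = 25
Root (MIN): min(54, 54, 25) = 25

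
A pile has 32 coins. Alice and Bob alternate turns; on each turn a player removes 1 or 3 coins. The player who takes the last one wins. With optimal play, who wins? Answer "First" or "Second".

Compute winning (W) and losing (L) positions by backward induction:
i:   0  1  2  3  4  5  6  7  8  9 10 11 12 13 14 15 16 17 18 19 20 21 22 23 24 25 26 27 28 29 30 31 32
     L  W  L  W  L  W  L  W  L  W  L  W  L  W  L  W  L  W  L  W  L  W  L  W  L  W  L  W  L  W  L  W  L
Position 32 is L, so the second player wins.

Second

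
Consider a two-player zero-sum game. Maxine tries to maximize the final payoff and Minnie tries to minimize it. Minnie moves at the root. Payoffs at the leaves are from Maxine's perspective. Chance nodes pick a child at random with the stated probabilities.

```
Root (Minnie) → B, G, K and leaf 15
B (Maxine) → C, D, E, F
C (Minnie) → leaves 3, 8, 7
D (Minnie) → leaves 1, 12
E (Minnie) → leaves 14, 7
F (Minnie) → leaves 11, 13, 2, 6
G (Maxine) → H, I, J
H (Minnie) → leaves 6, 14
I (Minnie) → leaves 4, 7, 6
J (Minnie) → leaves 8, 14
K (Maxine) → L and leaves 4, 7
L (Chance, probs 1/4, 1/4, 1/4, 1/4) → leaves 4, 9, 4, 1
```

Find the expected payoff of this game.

7

C (Minnie): min(3, 8, 7) = 3
D (Minnie): min(1, 12) = 1
E (Minnie): min(14, 7) = 7
F (Minnie): min(11, 13, 2, 6) = 2
B (Maxine): max(3, 1, 7, 2) = 7
H (Minnie): min(6, 14) = 6
I (Minnie): min(4, 7, 6) = 4
J (Minnie): min(8, 14) = 8
G (Maxine): max(6, 4, 8) = 8
L (Chance): 1/4·4 + 1/4·9 + 1/4·4 + 1/4·1 = 4.5
K (Maxine): max(4.5, 4, 7) = 7
Root (Minnie): min(7, 8, 7, 15) = 7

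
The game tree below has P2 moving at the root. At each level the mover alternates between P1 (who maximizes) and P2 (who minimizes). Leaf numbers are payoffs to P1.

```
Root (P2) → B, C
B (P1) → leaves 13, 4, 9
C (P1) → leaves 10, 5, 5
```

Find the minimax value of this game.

10

B (P1): max(13, 4, 9) = 13
C (P1): max(10, 5, 5) = 10
Root (P2): min(13, 10) = 10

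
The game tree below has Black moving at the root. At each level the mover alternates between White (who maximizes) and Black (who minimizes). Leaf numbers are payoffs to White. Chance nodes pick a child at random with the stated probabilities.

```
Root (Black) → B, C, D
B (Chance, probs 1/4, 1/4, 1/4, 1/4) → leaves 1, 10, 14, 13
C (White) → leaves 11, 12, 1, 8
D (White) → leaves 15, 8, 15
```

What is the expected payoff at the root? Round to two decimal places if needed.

9.5

B (Chance): 1/4·1 + 1/4·10 + 1/4·14 + 1/4·13 = 9.5
C (White): max(11, 12, 1, 8) = 12
D (White): max(15, 8, 15) = 15
Root (Black): min(9.5, 12, 15) = 9.5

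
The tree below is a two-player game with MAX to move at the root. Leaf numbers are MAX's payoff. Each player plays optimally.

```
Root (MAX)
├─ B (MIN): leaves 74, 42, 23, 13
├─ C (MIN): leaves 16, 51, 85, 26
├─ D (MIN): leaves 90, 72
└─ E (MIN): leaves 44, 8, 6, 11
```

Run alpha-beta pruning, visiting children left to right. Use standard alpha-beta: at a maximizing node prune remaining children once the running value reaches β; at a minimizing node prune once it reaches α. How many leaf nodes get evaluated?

11

B [α=-∞,β=+∞]: v=13
C [α=13,β=+∞]: v=16
D [α=16,β=+∞]: v=72
E [α=72,β=+∞]: v=44 after child 1 ≤ α → α-cutoff, skip 3
Root [α=-∞,β=+∞]: v=72
Leaves evaluated: 11 of 14.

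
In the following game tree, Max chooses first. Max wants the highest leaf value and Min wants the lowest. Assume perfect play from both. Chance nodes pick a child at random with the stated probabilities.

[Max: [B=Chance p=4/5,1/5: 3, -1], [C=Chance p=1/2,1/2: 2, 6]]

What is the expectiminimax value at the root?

B (Chance): 4/5·3 + 1/5·-1 = 2.2
C (Chance): 1/2·2 + 1/2·6 = 4
Root (Max): max(2.2, 4) = 4

4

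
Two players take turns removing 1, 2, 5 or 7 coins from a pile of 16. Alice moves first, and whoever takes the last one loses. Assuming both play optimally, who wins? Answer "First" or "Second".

Positions where the player to move wins (W) vs loses (L):
i:   0  1  2  3  4  5  6  7  8  9 10 11 12 13 14 15 16
     W  L  W  W  L  W  W  L  W  W  L  W  W  L  W  W  L
Position 16 is L, so the second player wins.

Second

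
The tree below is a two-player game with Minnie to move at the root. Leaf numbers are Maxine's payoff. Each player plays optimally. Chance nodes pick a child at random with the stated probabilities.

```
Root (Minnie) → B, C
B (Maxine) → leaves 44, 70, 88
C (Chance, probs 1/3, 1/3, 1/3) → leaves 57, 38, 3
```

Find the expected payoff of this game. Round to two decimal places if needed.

B (Maxine): max(44, 70, 88) = 88
C (Chance): 1/3·57 + 1/3·38 + 1/3·3 = 32.67
Root (Minnie): min(88, 32.67) = 32.67

32.67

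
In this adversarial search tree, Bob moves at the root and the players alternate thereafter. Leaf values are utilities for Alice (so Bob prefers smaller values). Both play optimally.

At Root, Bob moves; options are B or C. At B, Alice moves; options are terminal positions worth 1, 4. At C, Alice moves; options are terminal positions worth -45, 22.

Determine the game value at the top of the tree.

B (Alice): max(1, 4) = 4
C (Alice): max(-45, 22) = 22
Root (Bob): min(4, 22) = 4

4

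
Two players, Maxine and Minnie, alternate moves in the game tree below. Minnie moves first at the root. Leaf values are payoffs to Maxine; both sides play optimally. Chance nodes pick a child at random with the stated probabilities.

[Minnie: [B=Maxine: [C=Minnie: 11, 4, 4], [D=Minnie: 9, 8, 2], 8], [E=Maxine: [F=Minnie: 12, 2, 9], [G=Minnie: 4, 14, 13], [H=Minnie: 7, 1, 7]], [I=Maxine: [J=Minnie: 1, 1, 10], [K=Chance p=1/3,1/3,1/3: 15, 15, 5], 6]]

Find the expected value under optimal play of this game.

C (Minnie): min(11, 4, 4) = 4
D (Minnie): min(9, 8, 2) = 2
B (Maxine): max(4, 2, 8) = 8
F (Minnie): min(12, 2, 9) = 2
G (Minnie): min(4, 14, 13) = 4
H (Minnie): min(7, 1, 7) = 1
E (Maxine): max(2, 4, 1) = 4
J (Minnie): min(1, 1, 10) = 1
K (Chance): 1/3·15 + 1/3·15 + 1/3·5 = 11.67
I (Maxine): max(1, 11.67, 6) = 11.67
Root (Minnie): min(8, 4, 11.67) = 4

4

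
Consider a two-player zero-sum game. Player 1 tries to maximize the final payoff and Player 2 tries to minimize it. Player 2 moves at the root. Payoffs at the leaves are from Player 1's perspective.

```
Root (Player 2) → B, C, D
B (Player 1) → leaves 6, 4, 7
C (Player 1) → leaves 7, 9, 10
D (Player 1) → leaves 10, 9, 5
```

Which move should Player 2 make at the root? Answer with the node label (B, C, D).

B

B (Player 1): max(6, 4, 7) = 7
C (Player 1): max(7, 9, 10) = 10
D (Player 1): max(10, 9, 5) = 10
Root (Player 2): min(7, 10, 10) = 7
Player 2 picks the child with the lowest value: B (value 7).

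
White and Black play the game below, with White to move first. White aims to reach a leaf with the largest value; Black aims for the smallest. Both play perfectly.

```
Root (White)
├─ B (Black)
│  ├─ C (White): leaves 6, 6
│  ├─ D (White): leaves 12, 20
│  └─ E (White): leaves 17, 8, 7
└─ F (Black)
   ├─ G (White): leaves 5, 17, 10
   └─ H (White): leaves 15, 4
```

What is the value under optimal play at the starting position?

15

C (White): max(6, 6) = 6
D (White): max(12, 20) = 20
E (White): max(17, 8, 7) = 17
B (Black): min(6, 20, 17) = 6
G (White): max(5, 17, 10) = 17
H (White): max(15, 4) = 15
F (Black): min(17, 15) = 15
Root (White): max(6, 15) = 15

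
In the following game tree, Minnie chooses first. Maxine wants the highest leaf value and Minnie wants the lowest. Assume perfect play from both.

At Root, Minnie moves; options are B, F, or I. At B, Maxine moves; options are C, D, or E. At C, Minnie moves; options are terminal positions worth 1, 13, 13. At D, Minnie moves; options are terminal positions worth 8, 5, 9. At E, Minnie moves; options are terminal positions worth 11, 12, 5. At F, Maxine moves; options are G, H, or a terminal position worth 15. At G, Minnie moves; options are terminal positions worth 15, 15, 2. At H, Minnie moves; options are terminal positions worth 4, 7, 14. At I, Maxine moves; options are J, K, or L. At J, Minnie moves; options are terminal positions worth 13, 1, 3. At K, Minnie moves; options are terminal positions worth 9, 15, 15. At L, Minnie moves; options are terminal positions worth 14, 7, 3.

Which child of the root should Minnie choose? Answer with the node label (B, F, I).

C (Minnie): min(1, 13, 13) = 1
D (Minnie): min(8, 5, 9) = 5
E (Minnie): min(11, 12, 5) = 5
B (Maxine): max(1, 5, 5) = 5
G (Minnie): min(15, 15, 2) = 2
H (Minnie): min(4, 7, 14) = 4
F (Maxine): max(2, 4, 15) = 15
J (Minnie): min(13, 1, 3) = 1
K (Minnie): min(9, 15, 15) = 9
L (Minnie): min(14, 7, 3) = 3
I (Maxine): max(1, 9, 3) = 9
Root (Minnie): min(5, 15, 9) = 5
Minnie picks the child with the lowest value: B (value 5).

B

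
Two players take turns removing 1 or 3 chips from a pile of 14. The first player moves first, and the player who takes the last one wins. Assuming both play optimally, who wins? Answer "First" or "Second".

Compute winning (W) and losing (L) positions by backward induction:
i:   0  1  2  3  4  5  6  7  8  9 10 11 12 13 14
     L  W  L  W  L  W  L  W  L  W  L  W  L  W  L
Position 14 is L, so the second player wins.

Second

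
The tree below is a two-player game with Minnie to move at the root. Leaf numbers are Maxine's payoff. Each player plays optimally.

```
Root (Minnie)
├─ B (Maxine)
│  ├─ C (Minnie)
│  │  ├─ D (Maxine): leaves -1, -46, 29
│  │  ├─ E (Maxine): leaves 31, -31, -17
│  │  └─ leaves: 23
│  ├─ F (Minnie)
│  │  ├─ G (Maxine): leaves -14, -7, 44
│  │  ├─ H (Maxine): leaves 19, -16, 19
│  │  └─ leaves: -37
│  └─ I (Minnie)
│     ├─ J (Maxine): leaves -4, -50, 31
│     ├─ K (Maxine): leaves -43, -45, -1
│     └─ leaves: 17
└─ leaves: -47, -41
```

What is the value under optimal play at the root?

D (Maxine): max(-1, -46, 29) = 29
E (Maxine): max(31, -31, -17) = 31
C (Minnie): min(29, 31, 23) = 23
G (Maxine): max(-14, -7, 44) = 44
H (Maxine): max(19, -16, 19) = 19
F (Minnie): min(44, 19, -37) = -37
J (Maxine): max(-4, -50, 31) = 31
K (Maxine): max(-43, -45, -1) = -1
I (Minnie): min(31, -1, 17) = -1
B (Maxine): max(23, -37, -1) = 23
Root (Minnie): min(23, -47, -41) = -47

-47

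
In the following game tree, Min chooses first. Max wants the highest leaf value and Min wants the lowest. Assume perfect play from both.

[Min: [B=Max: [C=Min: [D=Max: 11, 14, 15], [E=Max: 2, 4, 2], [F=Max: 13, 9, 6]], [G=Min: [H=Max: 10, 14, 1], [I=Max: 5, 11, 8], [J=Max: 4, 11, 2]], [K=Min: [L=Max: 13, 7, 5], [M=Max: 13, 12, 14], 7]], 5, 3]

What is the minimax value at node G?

11

H: max(10, 14, 1) = 14
I: max(5, 11, 8) = 11
J: max(4, 11, 2) = 11
G: min(14, 11, 11) = 11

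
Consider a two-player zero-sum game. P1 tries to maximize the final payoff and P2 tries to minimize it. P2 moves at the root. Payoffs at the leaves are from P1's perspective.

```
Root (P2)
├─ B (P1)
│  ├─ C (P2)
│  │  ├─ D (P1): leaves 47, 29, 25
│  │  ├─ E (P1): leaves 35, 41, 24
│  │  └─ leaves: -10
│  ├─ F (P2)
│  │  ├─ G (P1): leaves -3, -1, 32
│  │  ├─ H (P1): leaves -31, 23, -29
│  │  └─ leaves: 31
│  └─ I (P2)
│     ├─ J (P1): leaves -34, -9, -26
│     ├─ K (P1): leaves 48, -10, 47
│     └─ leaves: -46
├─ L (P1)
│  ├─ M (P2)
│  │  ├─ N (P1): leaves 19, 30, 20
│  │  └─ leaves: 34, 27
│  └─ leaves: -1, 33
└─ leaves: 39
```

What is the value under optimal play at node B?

D: max(47, 29, 25) = 47
E: max(35, 41, 24) = 41
C: min(47, 41, -10) = -10
G: max(-3, -1, 32) = 32
H: max(-31, 23, -29) = 23
F: min(32, 23, 31) = 23
J: max(-34, -9, -26) = -9
K: max(48, -10, 47) = 48
I: min(-9, 48, -46) = -46
B: max(-10, 23, -46) = 23

23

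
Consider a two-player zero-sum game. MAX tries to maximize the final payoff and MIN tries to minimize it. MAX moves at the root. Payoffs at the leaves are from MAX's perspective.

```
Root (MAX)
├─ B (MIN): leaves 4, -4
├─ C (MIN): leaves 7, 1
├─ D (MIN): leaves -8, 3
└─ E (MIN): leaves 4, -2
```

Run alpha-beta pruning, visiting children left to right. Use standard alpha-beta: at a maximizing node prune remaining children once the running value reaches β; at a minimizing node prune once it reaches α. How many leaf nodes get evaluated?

7

B [α=-∞,β=+∞]: v=-4
C [α=-4,β=+∞]: v=1
D [α=1,β=+∞]: v=-8 after child 1 ≤ α → α-cutoff, skip 1
E [α=1,β=+∞]: v=-2
Root [α=-∞,β=+∞]: v=1
Leaves evaluated: 7 of 8.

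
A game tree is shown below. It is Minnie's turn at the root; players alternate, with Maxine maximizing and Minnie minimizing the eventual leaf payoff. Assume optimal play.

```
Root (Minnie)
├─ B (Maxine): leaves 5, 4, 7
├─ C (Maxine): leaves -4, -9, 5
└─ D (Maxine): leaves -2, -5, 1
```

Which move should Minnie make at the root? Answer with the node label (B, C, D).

B (Maxine): max(5, 4, 7) = 7
C (Maxine): max(-4, -9, 5) = 5
D (Maxine): max(-2, -5, 1) = 1
Root (Minnie): min(7, 5, 1) = 1
Minnie picks the child with the lowest value: D (value 1).

D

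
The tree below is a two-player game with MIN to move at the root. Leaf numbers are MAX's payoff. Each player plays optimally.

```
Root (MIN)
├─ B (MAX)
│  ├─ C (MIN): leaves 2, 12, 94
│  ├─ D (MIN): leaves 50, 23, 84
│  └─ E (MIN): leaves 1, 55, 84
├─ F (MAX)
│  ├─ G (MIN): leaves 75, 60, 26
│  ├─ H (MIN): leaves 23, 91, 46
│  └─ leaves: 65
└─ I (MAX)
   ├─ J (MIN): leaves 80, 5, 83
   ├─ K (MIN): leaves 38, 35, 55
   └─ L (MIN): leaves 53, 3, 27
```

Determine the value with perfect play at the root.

C (MIN): min(2, 12, 94) = 2
D (MIN): min(50, 23, 84) = 23
E (MIN): min(1, 55, 84) = 1
B (MAX): max(2, 23, 1) = 23
G (MIN): min(75, 60, 26) = 26
H (MIN): min(23, 91, 46) = 23
F (MAX): max(26, 23, 65) = 65
J (MIN): min(80, 5, 83) = 5
K (MIN): min(38, 35, 55) = 35
L (MIN): min(53, 3, 27) = 3
I (MAX): max(5, 35, 3) = 35
Root (MIN): min(23, 65, 35) = 23

23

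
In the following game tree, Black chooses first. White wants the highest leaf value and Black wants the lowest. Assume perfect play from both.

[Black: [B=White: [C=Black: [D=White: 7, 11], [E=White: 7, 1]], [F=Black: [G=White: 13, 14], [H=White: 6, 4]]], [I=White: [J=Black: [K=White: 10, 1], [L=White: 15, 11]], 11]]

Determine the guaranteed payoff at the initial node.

D (White): max(7, 11) = 11
E (White): max(7, 1) = 7
C (Black): min(11, 7) = 7
G (White): max(13, 14) = 14
H (White): max(6, 4) = 6
F (Black): min(14, 6) = 6
B (White): max(7, 6) = 7
K (White): max(10, 1) = 10
L (White): max(15, 11) = 15
J (Black): min(10, 15) = 10
I (White): max(10, 11) = 11
Root (Black): min(7, 11) = 7

7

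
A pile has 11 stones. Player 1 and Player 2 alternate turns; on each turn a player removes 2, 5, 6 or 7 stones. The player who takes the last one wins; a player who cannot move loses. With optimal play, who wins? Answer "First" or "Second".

First

i:   0  1  2  3  4  5  6  7  8  9 10 11
     L  L  W  W  L  W  W  W  W  W  W  W
Position 11 is W, so the first player wins.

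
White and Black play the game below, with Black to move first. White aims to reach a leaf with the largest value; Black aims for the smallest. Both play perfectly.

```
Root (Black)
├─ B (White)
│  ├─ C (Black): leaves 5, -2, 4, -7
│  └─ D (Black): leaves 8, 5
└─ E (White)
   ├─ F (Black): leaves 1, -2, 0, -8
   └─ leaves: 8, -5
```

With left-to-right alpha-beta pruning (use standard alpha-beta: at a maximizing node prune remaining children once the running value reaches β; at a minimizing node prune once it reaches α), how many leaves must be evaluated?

C [α=-∞,β=+∞]: v=-7
D [α=-7,β=+∞]: v=5
B [α=-∞,β=+∞]: v=5
F [α=-∞,β=5]: v=-8
E [α=-∞,β=5]: v=8 after child 2 ≥ β → β-cutoff, skip 1
Root [α=-∞,β=+∞]: v=5
Leaves evaluated: 11 of 12.

11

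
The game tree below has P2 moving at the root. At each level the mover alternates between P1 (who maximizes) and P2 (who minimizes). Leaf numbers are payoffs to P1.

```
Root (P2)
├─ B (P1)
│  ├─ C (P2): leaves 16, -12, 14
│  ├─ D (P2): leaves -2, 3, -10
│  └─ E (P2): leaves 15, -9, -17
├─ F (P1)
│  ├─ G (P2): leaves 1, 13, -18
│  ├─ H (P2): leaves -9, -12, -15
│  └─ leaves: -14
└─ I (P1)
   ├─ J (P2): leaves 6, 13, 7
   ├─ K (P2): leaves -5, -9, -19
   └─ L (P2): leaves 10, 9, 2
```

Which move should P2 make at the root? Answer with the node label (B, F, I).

F

C (P2): min(16, -12, 14) = -12
D (P2): min(-2, 3, -10) = -10
E (P2): min(15, -9, -17) = -17
B (P1): max(-12, -10, -17) = -10
G (P2): min(1, 13, -18) = -18
H (P2): min(-9, -12, -15) = -15
F (P1): max(-18, -15, -14) = -14
J (P2): min(6, 13, 7) = 6
K (P2): min(-5, -9, -19) = -19
L (P2): min(10, 9, 2) = 2
I (P1): max(6, -19, 2) = 6
Root (P2): min(-10, -14, 6) = -14
P2 picks the child with the lowest value: F (value -14).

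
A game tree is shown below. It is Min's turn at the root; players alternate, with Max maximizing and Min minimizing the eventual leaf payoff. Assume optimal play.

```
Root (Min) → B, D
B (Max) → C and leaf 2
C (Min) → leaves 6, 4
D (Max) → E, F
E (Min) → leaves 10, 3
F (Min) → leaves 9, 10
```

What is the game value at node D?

E: min(10, 3) = 3
F: min(9, 10) = 9
D: max(3, 9) = 9

9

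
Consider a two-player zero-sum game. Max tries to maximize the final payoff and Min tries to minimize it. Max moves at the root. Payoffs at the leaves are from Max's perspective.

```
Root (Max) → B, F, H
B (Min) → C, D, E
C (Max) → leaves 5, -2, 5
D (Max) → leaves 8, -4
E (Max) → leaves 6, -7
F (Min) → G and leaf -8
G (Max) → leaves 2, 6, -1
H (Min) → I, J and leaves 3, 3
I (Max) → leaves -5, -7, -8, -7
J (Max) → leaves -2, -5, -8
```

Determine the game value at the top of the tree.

C (Max): max(5, -2, 5) = 5
D (Max): max(8, -4) = 8
E (Max): max(6, -7) = 6
B (Min): min(5, 8, 6) = 5
G (Max): max(2, 6, -1) = 6
F (Min): min(6, -8) = -8
I (Max): max(-5, -7, -8, -7) = -5
J (Max): max(-2, -5, -8) = -2
H (Min): min(-5, -2, 3, 3) = -5
Root (Max): max(5, -8, -5) = 5

5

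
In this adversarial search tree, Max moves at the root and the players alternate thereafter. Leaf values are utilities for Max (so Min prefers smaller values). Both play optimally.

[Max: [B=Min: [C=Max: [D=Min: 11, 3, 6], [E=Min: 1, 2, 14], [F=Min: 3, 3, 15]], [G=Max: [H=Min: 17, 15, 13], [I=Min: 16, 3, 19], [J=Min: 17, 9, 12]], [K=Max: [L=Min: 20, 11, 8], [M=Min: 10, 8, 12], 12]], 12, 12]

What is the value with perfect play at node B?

D: min(11, 3, 6) = 3
E: min(1, 2, 14) = 1
F: min(3, 3, 15) = 3
C: max(3, 1, 3) = 3
H: min(17, 15, 13) = 13
I: min(16, 3, 19) = 3
J: min(17, 9, 12) = 9
G: max(13, 3, 9) = 13
L: min(20, 11, 8) = 8
M: min(10, 8, 12) = 8
K: max(8, 8, 12) = 12
B: min(3, 13, 12) = 3

3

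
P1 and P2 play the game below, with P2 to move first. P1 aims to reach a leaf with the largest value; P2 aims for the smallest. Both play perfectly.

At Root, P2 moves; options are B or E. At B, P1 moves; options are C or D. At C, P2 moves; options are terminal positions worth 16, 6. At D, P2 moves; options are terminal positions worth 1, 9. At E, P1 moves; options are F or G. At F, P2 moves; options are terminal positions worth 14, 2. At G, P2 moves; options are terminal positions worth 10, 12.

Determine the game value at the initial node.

C (P2): min(16, 6) = 6
D (P2): min(1, 9) = 1
B (P1): max(6, 1) = 6
F (P2): min(14, 2) = 2
G (P2): min(10, 12) = 10
E (P1): max(2, 10) = 10
Root (P2): min(6, 10) = 6

6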